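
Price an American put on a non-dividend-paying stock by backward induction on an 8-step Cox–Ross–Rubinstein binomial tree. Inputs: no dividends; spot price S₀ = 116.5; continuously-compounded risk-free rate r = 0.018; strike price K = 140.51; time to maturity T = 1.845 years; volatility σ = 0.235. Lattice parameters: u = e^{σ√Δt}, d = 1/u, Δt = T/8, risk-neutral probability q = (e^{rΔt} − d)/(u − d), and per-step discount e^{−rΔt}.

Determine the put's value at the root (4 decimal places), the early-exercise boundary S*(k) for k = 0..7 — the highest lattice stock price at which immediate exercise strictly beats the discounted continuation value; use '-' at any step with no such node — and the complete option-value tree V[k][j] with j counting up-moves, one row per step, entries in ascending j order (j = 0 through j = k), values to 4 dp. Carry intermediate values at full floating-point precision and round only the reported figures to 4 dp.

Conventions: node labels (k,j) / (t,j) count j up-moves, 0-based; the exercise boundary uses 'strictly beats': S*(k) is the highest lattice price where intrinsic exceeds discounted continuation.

Δt=0.23062  u=1.11947  d=0.89328  q=0.49021  discount=0.99586
step 8 (expiry): payoffs max(K−S,0) = 93.2790 81.3195 66.3317 47.5489 24.0100 0.0000 0.0000 0.0000 0.0000
step 7: (k=7,j=0): S=52.8737, K−S=87.6363, hold=87.0542 ⇒ V=87.6363 exercise | (k=7,j=1): S=66.2620, K−S=74.2480, hold=73.6660 ⇒ V=74.2480 exercise | (k=7,j=2): S=83.0403, K−S=57.4697, hold=56.8876 ⇒ V=57.4697 exercise | (k=7,j=3): S=104.0671, K−S=36.4429, hold=35.8608 ⇒ V=36.4429 exercise | (k=7,j=4): S=130.4182, K−S=10.0918, hold=12.1894 ⇒ V=12.1894 continue | (k=7,j=5): S=163.4417, K−S=0.0000, hold=0.0000 ⇒ V=0.0000 continue | (k=7,j=6): S=204.8272, K−S=0.0000, hold=0.0000 ⇒ V=0.0000 continue | (k=7,j=7): S=256.6919, K−S=0.0000, hold=0.0000 ⇒ V=0.0000 continue  boundary S*=104.0671
step 6: (k=6,j=0): S=59.1905, K−S=81.3195, hold=80.7374 ⇒ V=81.3195 exercise | (k=6,j=1): S=74.1783, K−S=66.3317, hold=65.7497 ⇒ V=66.3317 exercise | (k=6,j=2): S=92.9611, K−S=47.5489, hold=46.9668 ⇒ V=47.5489 exercise | (k=6,j=3): S=116.5000, K−S=24.0100, hold=24.4519 ⇒ V=24.4519 continue | (k=6,j=4): S=145.9992, K−S=0.0000, hold=6.1883 ⇒ V=6.1883 continue | (k=6,j=5): S=182.9680, K−S=0.0000, hold=0.0000 ⇒ V=0.0000 continue | (k=6,j=6): S=229.2978, K−S=0.0000, hold=0.0000 ⇒ V=0.0000 continue  boundary S*=92.9611
step 5: (k=5,j=0): S=66.2620, K−S=74.2480, hold=73.6660 ⇒ V=74.2480 exercise | (k=5,j=1): S=83.0403, K−S=57.4697, hold=56.8876 ⇒ V=57.4697 exercise | (k=5,j=2): S=104.0671, K−S=36.4429, hold=36.0765 ⇒ V=36.4429 exercise | (k=5,j=3): S=130.4182, K−S=10.0918, hold=15.4348 ⇒ V=15.4348 continue | (k=5,j=4): S=163.4417, K−S=0.0000, hold=3.1417 ⇒ V=3.1417 continue | (k=5,j=5): S=204.8272, K−S=0.0000, hold=0.0000 ⇒ V=0.0000 continue  boundary S*=104.0671
step 4: (k=4,j=0): S=74.1783, K−S=66.3317, hold=65.7497 ⇒ V=66.3317 exercise | (k=4,j=1): S=92.9611, K−S=47.5489, hold=46.9668 ⇒ V=47.5489 exercise | (k=4,j=2): S=116.5000, K−S=24.0100, hold=26.0362 ⇒ V=26.0362 continue | (k=4,j=3): S=145.9992, K−S=0.0000, hold=9.3696 ⇒ V=9.3696 continue | (k=4,j=4): S=182.9680, K−S=0.0000, hold=1.5950 ⇒ V=1.5950 continue  boundary S*=92.9611
step 3: (k=3,j=0): S=83.0403, K−S=57.4697, hold=56.8876 ⇒ V=57.4697 exercise | (k=3,j=1): S=104.0671, K−S=36.4429, hold=36.8499 ⇒ V=36.8499 continue | (k=3,j=2): S=130.4182, K−S=10.0918, hold=17.7921 ⇒ V=17.7921 continue | (k=3,j=3): S=163.4417, K−S=0.0000, hold=5.5354 ⇒ V=5.5354 continue  boundary S*=83.0403
step 2: (k=2,j=0): S=92.9611, K−S=47.5489, hold=47.1655 ⇒ V=47.5489 exercise | (k=2,j=1): S=116.5000, K−S=24.0100, hold=27.3937 ⇒ V=27.3937 continue | (k=2,j=2): S=145.9992, K−S=0.0000, hold=11.7350 ⇒ V=11.7350 continue  boundary S*=92.9611
step 1: (k=1,j=0): S=104.0671, K−S=36.4429, hold=37.5126 ⇒ V=37.5126 continue | (k=1,j=1): S=130.4182, K−S=10.0918, hold=19.6360 ⇒ V=19.6360 continue  boundary S*=-
step 0: (k=0,j=0): S=116.5000, K−S=24.0100, hold=28.6303 ⇒ V=28.6303 continue  boundary S*=-

price = 28.6303
boundary = - - 92.9611 83.0403 92.9611 104.0671 92.9611 104.0671
tree:
28.6303
37.5126 19.6360
47.5489 27.3937 11.7350
57.4697 36.8499 17.7921 5.5354
66.3317 47.5489 26.0362 9.3696 1.5950
74.2480 57.4697 36.4429 15.4348 3.1417 0.0000
81.3195 66.3317 47.5489 24.4519 6.1883 0.0000 0.0000
87.6363 74.2480 57.4697 36.4429 12.1894 0.0000 0.0000 0.0000
93.2790 81.3195 66.3317 47.5489 24.0100 0.0000 0.0000 0.0000 0.0000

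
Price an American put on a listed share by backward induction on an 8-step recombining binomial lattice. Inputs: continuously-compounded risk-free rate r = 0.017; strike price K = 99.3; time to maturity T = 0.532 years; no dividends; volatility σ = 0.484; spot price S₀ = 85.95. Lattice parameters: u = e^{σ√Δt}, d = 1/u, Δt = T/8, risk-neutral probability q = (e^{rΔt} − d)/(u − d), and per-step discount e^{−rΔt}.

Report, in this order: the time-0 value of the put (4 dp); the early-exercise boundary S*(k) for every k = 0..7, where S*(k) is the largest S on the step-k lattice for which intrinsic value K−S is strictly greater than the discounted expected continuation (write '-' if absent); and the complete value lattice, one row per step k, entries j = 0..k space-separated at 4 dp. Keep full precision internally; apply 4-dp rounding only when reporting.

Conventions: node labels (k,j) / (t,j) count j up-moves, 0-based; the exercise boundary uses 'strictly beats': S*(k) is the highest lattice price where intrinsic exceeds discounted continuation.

Δt=0.06650  u=1.13294  d=0.88266  q=0.47336  discount=0.99887
step 8 (expiry): payoffs max(K−S,0) = 67.6332 58.6543 47.1295 32.3369 13.3500 0.0000 0.0000 0.0000 0.0000
step 7: (k=7,j=0): S=35.8765, K−S=63.4235, hold=63.3113 ⇒ V=63.4235 exercise | (k=7,j=1): S=46.0490, K−S=53.2510, hold=53.1388 ⇒ V=53.2510 exercise | (k=7,j=2): S=59.1058, K−S=40.1942, hold=40.0820 ⇒ V=40.1942 exercise | (k=7,j=3): S=75.8649, K−S=23.4351, hold=23.3229 ⇒ V=23.4351 exercise | (k=7,j=4): S=97.3758, K−S=1.9242, hold=7.0227 ⇒ V=7.0227 continue | (k=7,j=5): S=124.9860, K−S=0.0000, hold=0.0000 ⇒ V=0.0000 continue | (k=7,j=6): S=160.4248, K−S=0.0000, hold=0.0000 ⇒ V=0.0000 continue | (k=7,j=7): S=205.9121, K−S=0.0000, hold=0.0000 ⇒ V=0.0000 continue  boundary S*=75.8649
step 6: (k=6,j=0): S=40.6457, K−S=58.6543, hold=58.5421 ⇒ V=58.6543 exercise | (k=6,j=1): S=52.1705, K−S=47.1295, hold=47.0173 ⇒ V=47.1295 exercise | (k=6,j=2): S=66.9631, K−S=32.3369, hold=32.2247 ⇒ V=32.3369 exercise | (k=6,j=3): S=85.9500, K−S=13.3500, hold=15.6485 ⇒ V=15.6485 continue | (k=6,j=4): S=110.3205, K−S=0.0000, hold=3.6943 ⇒ V=3.6943 continue | (k=6,j=5): S=141.6010, K−S=0.0000, hold=0.0000 ⇒ V=0.0000 continue | (k=6,j=6): S=181.7510, K−S=0.0000, hold=0.0000 ⇒ V=0.0000 continue  boundary S*=66.9631
step 5: (k=5,j=0): S=46.0490, K−S=53.2510, hold=53.1388 ⇒ V=53.2510 exercise | (k=5,j=1): S=59.1058, K−S=40.1942, hold=40.0820 ⇒ V=40.1942 exercise | (k=5,j=2): S=75.8649, K−S=23.4351, hold=24.4097 ⇒ V=24.4097 continue | (k=5,j=3): S=97.3758, K−S=1.9242, hold=9.9786 ⇒ V=9.9786 continue | (k=5,j=4): S=124.9860, K−S=0.0000, hold=1.9434 ⇒ V=1.9434 continue | (k=5,j=5): S=160.4248, K−S=0.0000, hold=0.0000 ⇒ V=0.0000 continue  boundary S*=59.1058
step 4: (k=4,j=0): S=52.1705, K−S=47.1295, hold=47.0173 ⇒ V=47.1295 exercise | (k=4,j=1): S=66.9631, K−S=32.3369, hold=32.6855 ⇒ V=32.6855 continue | (k=4,j=2): S=85.9500, K−S=13.3500, hold=17.5588 ⇒ V=17.5588 continue | (k=4,j=3): S=110.3205, K−S=0.0000, hold=6.1681 ⇒ V=6.1681 continue | (k=4,j=4): S=141.6010, K−S=0.0000, hold=1.0223 ⇒ V=1.0223 continue  boundary S*=52.1705
step 3: (k=3,j=0): S=59.1058, K−S=40.1942, hold=40.2468 ⇒ V=40.2468 continue | (k=3,j=1): S=75.8649, K−S=23.4351, hold=25.4963 ⇒ V=25.4963 continue | (k=3,j=2): S=97.3758, K−S=1.9242, hold=12.1532 ⇒ V=12.1532 continue | (k=3,j=3): S=124.9860, K−S=0.0000, hold=3.7281 ⇒ V=3.7281 continue  boundary S*=-
step 2: (k=2,j=0): S=66.9631, K−S=32.3369, hold=33.2270 ⇒ V=33.2270 continue | (k=2,j=1): S=85.9500, K−S=13.3500, hold=19.1586 ⇒ V=19.1586 continue | (k=2,j=2): S=110.3205, K−S=0.0000, hold=8.1559 ⇒ V=8.1559 continue  boundary S*=-
step 1: (k=1,j=0): S=75.8649, K−S=23.4351, hold=26.5376 ⇒ V=26.5376 continue | (k=1,j=1): S=97.3758, K−S=1.9242, hold=13.9346 ⇒ V=13.9346 continue  boundary S*=-
step 0: (k=0,j=0): S=85.9500, K−S=13.3500, hold=20.5486 ⇒ V=20.5486 continue  boundary S*=-

price = 20.5486
boundary = - - - - 52.1705 59.1058 66.9631 75.8649
tree:
20.5486
26.5376 13.9346
33.2270 19.1586 8.1559
40.2468 25.4963 12.1532 3.7281
47.1295 32.6855 17.5588 6.1681 1.0223
53.2510 40.1942 24.4097 9.9786 1.9434 0.0000
58.6543 47.1295 32.3369 15.6485 3.6943 0.0000 0.0000
63.4235 53.2510 40.1942 23.4351 7.0227 0.0000 0.0000 0.0000
67.6332 58.6543 47.1295 32.3369 13.3500 0.0000 0.0000 0.0000 0.0000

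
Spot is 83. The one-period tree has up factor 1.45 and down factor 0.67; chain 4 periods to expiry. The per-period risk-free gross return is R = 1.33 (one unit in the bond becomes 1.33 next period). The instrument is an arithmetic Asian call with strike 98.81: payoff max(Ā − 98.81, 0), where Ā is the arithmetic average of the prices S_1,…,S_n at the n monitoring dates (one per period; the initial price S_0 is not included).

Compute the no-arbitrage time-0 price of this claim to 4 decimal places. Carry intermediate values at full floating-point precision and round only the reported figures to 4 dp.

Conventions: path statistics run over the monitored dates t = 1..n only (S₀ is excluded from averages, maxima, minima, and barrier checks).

Under the martingale measure an up-move has probability p* = 0.8462; value the claim as the probability-weighted average of per-path payoffs, discounted 4 periods at R = 1.33.
Enumerate all 2^4 = 16 price paths (U = up ×1.45, D = down ×0.67); each path with k up-moves has probability p*^k·(1−p*)^(4−k).
DDDD: Ā=33.6394, payoff=0.0000, prob=0.000560
UDDD: Ā=72.8016, payoff=0.0000, prob=0.003081
DUDD: Ā=56.6166, payoff=0.0000, prob=0.003081
UUDD: Ā=122.5285, payoff=23.7185, prob=0.016946
DDUD: Ā=45.7727, payoff=0.0000, prob=0.003081
UDUD: Ā=99.0602, payoff=0.2502, prob=0.016946
DUUD: Ā=82.8752, payoff=0.0000, prob=0.016946
UUUD: Ā=179.3569, payoff=80.5469, prob=0.093204
DDDU: Ā=38.5072, payoff=0.0000, prob=0.003081
UDDU: Ā=83.3365, payoff=0.0000, prob=0.016946
DUDU: Ā=67.1515, payoff=0.0000, prob=0.016946
UUDU: Ā=145.3279, payoff=46.5179, prob=0.093204
DDUU: Ā=56.3076, payoff=0.0000, prob=0.016946
UDUU: Ā=121.8596, payoff=23.0496, prob=0.093204
DUUU: Ā=105.6746, payoff=6.8646, prob=0.093204
UUUU: Ā=228.6988, payoff=129.8888, prob=0.512622
Price = Σ prob·payoff / R^4 = 81.621150 / 3.129007 = 26.0853

price = 26.0853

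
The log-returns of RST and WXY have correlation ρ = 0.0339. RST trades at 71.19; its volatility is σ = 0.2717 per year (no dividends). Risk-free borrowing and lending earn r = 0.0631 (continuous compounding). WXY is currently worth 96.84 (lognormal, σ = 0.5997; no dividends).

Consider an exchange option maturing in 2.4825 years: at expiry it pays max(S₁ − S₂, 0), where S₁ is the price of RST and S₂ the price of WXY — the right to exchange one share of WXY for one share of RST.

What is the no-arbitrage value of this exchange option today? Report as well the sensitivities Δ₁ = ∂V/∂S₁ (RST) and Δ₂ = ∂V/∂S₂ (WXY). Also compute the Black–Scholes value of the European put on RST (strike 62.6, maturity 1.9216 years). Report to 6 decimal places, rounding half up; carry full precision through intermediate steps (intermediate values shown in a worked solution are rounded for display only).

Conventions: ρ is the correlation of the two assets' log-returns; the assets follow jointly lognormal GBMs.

exchange price = 21.391000
Δ1 = 0.583763
Δ2 = -0.208252
price(RST put K=62.6) = 3.560753

σ_eff = √(σ₁² + σ₂² − 2ρσ₁σ₂) = √(0.2717² + 0.5997² − 2·0.0339·0.2717·0.5997) = 0.649934
d₁ = (ln(S₁/S₂) + (q₂ − q₁ + σ_eff²/2)T) / (σ_eff√T) = (ln(71.19/96.84) + (0.0 − 0.0 + 0.211207)·2.4825) / 1.024032 = 0.211530
d₂ = d₁ − σ_eff√T = 0.211530 − 1.024032 = -0.812503
N(d₁) = 0.583763,  N(d₂) = 0.208252
V = S₁·e^{−q₁T}·N(d₁) − S₂·e^{−q₂T}·N(d₂) = 41.558091 − 20.167091 = 21.391000
Δ₁ = e^{−q₁T}·N(d₁) = 0.583763;  Δ₂ = −e^{−q₂T}·N(d₂) = -0.208252
[vanilla: RST put K=62.6]
σ√T = 0.2717·√1.9216 = 0.376635
d₁ = (ln(S/K) + (r+σ²/2)T) / (σ√T) = (ln(71.19/62.6) + (0.0631+0.2717²/2)·1.9216) / 0.376635 = (0.128587 + 0.192180) / 0.376635 = 0.851665
d₂ = d₁ − σ√T = 0.851665 − 0.376635 = 0.475030
e^{−rT} = 0.885810
N(−d₁) = 0.197200,  N(−d₂) = 0.317383
price = K·e^{−rT}·N(−d₂) − S·N(−d₁) = 17.599424 − 14.038672 = 3.560753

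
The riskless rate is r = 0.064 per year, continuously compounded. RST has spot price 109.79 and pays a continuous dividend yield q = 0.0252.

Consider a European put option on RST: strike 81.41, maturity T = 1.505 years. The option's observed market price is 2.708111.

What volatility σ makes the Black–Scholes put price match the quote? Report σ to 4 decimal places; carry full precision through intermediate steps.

sigma = 0.2953

At σ = 0.2953 the Black–Scholes value reproduces the quote:
σ√T = 0.2953·√1.505 = 0.362269
d₁ = (ln(S/K) + (r−q+σ²/2)T) / (σ√T) = (ln(109.79/81.41) + (0.064−0.0252+0.2953²/2)·1.505) / 0.362269 = (0.299071 + 0.124014) / 0.362269 = 1.167874
d₂ = d₁ − σ√T = 1.167874 − 0.362269 = 0.805604
e^{−rT} = 0.908173
e^{−qT} = 0.962784
N(−d₁) = 0.121429,  N(−d₂) = 0.210236
V = K·e^{−rT}·N(−d₂) − S·e^{−qT}·N(−d₁) = 15.543639 − 12.835528 = 2.708111 (matching the quote); vega is positive throughout, so no other σ reproduces this price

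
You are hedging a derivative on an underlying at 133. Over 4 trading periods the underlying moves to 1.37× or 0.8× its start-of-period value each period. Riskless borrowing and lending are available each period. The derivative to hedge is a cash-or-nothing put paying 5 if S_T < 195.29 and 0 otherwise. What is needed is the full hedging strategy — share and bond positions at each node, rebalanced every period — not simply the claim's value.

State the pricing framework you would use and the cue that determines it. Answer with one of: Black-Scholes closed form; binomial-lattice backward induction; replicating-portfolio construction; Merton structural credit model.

framework: replicating-portfolio construction

Key observation: a price alone would not answer the question — the per-node share/bond construction on the spot-133, 1.37/0.8 tree is required, and only the replicating-portfolio method yields it.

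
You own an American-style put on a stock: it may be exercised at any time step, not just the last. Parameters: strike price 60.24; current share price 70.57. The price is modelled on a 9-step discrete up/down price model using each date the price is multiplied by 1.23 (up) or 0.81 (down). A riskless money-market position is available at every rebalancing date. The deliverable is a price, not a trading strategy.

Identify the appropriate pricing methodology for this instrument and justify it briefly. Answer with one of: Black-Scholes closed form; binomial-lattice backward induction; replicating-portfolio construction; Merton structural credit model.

Key observation: the exercise right at every one of the 9 steps is what matters: each node needs max(60.24 − S, continuation), which only the stepwise tree valuation starting from spot 70.57 delivers.

framework: binomial-lattice backward induction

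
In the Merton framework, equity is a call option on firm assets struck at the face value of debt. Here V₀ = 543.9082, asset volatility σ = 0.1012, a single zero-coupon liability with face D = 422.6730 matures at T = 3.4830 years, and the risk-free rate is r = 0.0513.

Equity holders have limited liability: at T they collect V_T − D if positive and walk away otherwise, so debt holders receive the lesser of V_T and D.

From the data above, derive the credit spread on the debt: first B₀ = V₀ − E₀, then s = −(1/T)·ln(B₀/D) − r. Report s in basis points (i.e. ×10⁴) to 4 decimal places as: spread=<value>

spread=2.5930

Apply the equity-as-call identities (strike 422.6730, horizon 3.4830 years):
d₁ = [ln(V₀/D) + (r + σ²/2)T] / (σ√T)
   = [ln(543.9082/422.6730) + (0.0513 + 0.5·0.1012²)·3.4830] / (0.1012·√3.4830)
   = [0.252182 + 0.196513] / 0.188868 = 2.375713
d₂ = d₁ − σ√T = 2.375713 − 0.188868 = 2.186846
N(d₁) = 0.991242,  N(d₂) = 0.985623,  e^(−rT) = 0.836375
E₀ = V₀·N(d₁) − D·e^(−rT)·N(d₂)
   = 543.9082·0.991242 − 422.6730·0.836375·0.985623 = 190.714090
B₀ = V₀ − E₀ = 543.9082 − 190.714090 = 353.194110
spread = −(1/T)·ln(B₀/D) − r = −(1/3.4830)·ln(353.194110/422.6730) − 0.0513 = 0.00025930
in basis points: 0.00025930 × 10⁴ = 2.5930 bp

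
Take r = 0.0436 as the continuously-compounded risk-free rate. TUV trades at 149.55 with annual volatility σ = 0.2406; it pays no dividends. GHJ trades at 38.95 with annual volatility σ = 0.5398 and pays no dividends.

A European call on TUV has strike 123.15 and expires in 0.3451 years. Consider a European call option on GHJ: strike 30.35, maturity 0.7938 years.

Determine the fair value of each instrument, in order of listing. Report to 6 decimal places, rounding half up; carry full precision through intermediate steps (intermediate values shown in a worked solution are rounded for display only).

price(TUV call K=123.15) = 28.821071
price(GHJ call K=30.35) = 12.372649

[TUV call K=123.15]
σ√T = 0.2406·√0.3451 = 0.141341
d₁ = (ln(S/K) + (r+σ²/2)T) / (σ√T) = (ln(149.55/123.15) + (0.0436+0.2406²/2)·0.3451) / 0.141341 = (0.194228 + 0.025035) / 0.141341 = 1.551303
d₂ = d₁ − σ√T = 1.551303 − 0.141341 = 1.409962
e^{−rT} = 0.985066
N(d₁) = 0.939585,  N(d₂) = 0.920725
price = S·N(d₁) − K·e^{−rT}·N(d₂) = 140.515001 − 111.693930 = 28.821071
[GHJ call K=30.35]
σ√T = 0.5398·√0.7938 = 0.480937
d₁ = (ln(S/K) + (r+σ²/2)T) / (σ√T) = (ln(38.95/30.35) + (0.0436+0.5398²/2)·0.7938) / 0.480937 = (0.249482 + 0.150260) / 0.480937 = 0.831173
d₂ = d₁ − σ√T = 0.831173 − 0.480937 = 0.350236
e^{−rT} = 0.965982
N(d₁) = 0.797062,  N(d₂) = 0.636919
price = S·N(d₁) − K·e^{−rT}·N(d₂) = 31.045571 − 18.672922 = 12.372649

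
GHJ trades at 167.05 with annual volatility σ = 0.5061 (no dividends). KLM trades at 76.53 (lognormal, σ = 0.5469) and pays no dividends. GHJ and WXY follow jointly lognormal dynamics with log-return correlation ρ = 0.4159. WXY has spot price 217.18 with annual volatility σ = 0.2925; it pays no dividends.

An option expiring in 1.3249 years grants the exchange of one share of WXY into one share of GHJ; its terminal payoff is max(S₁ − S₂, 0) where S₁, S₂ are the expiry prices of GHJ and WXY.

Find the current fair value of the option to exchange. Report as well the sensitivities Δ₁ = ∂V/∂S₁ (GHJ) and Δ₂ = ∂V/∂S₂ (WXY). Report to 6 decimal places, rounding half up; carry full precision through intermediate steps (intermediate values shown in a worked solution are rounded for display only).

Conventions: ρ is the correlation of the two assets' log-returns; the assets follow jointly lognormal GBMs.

exchange price = 20.291134
Δ1 = 0.413468
Δ2 = -0.224601

σ_eff = √(σ₁² + σ₂² − 2ρσ₁σ₂) = √(0.5061² + 0.2925² − 2·0.4159·0.5061·0.2925) = 0.467502
d₁ = (ln(S₁/S₂) + (q₂ − q₁ + σ_eff²/2)T) / (σ_eff√T) = (ln(167.05/217.18) + (0.0 − 0.0 + 0.109279)·1.3249) / 0.538115 = -0.218632
d₂ = d₁ − σ_eff√T = -0.218632 − 0.538115 = -0.756747
N(d₁) = 0.413468,  N(d₂) = 0.224601
V = S₁·e^{−q₁T}·N(d₁) − S₂·e^{−q₂T}·N(d₂) = 69.069896 − 48.778762 = 20.291134
Key observation: the rate r is irrelevant here: denominating values in WXY turns the exchange into a ratio option on S₁/S₂, and discounting at r drops out.
Δ₁ = e^{−q₁T}·N(d₁) = 0.413468;  Δ₂ = −e^{−q₂T}·N(d₂) = -0.224601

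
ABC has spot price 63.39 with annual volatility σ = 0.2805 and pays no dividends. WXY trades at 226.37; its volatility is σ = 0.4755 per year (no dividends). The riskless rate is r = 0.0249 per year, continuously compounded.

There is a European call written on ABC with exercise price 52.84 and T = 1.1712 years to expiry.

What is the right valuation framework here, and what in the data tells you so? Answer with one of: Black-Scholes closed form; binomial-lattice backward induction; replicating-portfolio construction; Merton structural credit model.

Key observation: everything needed for the exact continuous-time valuation of the European call on ABC (strike 52.84) is given, and no feature rules the closed form out.

framework: Black-Scholes closed form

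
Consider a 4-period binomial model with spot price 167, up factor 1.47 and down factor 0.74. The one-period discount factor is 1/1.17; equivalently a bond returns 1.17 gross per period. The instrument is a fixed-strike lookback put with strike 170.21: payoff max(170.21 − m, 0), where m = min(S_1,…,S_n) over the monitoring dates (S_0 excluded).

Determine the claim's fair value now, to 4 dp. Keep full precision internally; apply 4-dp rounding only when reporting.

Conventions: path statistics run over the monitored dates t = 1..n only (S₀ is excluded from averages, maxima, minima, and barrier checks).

price = 17.4585

Under the martingale measure an up-move has probability p* = 0.5890; value the claim as the probability-weighted average of per-path payoffs, discounted 4 periods at R = 1.17.
Enumerate all 2^4 = 16 price paths (U = up ×1.47, D = down ×0.74); each path with k up-moves has probability p*^k·(1−p*)^(4−k).
DDDD: m=50.0776, payoff=120.1324, prob=0.028523
UDDD: m=99.4784, payoff=70.7316, prob=0.040883
DUDD: m=99.4784, payoff=70.7316, prob=0.040883
UUDD: m=197.6126, payoff=0.0000, prob=0.058599
DDUD: m=91.4492, payoff=78.7608, prob=0.040883
UDUD: m=181.6626, payoff=0.0000, prob=0.058599
DUUD: m=123.5800, payoff=46.6300, prob=0.058599
UUUD: m=245.4900, payoff=0.0000, prob=0.083991
DDDU: m=67.6724, payoff=102.5376, prob=0.040883
UDDU: m=134.4303, payoff=35.7797, prob=0.058599
DUDU: m=123.5800, payoff=46.6300, prob=0.058599
UUDU: m=245.4900, payoff=0.0000, prob=0.083991
DDUU: m=91.4492, payoff=78.7608, prob=0.058599
UDUU: m=181.6626, payoff=0.0000, prob=0.083991
DUUU: m=123.5800, payoff=46.6300, prob=0.083991
UUUU: m=245.4900, payoff=0.0000, prob=0.120388
Price = Σ prob·payoff / R^4 = 32.715283 / 1.873887 = 17.4585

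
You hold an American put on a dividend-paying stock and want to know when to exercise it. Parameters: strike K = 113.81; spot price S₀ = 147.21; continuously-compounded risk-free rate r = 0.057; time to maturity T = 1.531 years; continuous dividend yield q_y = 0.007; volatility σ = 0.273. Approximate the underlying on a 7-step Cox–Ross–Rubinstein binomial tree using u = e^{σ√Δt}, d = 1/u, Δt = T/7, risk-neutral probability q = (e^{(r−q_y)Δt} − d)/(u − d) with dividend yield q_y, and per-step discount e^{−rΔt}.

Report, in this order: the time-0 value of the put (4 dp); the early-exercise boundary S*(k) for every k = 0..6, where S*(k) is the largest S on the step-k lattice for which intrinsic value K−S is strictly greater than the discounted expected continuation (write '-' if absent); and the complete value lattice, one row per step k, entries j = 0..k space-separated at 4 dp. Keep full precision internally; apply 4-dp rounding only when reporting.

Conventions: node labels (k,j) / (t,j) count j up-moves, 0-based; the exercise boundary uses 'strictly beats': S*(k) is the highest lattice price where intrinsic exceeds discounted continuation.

price = 3.9936
boundary = - - - - 88.3376 77.7495 88.3376
tree:
3.9936
6.6405 1.5593
10.7623 2.8603 0.3529
16.8947 5.1596 0.7308 0.0000
25.4724 9.1033 1.5135 0.0000 0.0000
36.0605 15.5762 3.1343 0.0000 0.0000 0.0000
45.3795 25.4724 6.4910 0.0000 0.0000 0.0000 0.0000
53.5816 36.0605 13.4424 0.0000 0.0000 0.0000 0.0000 0.0000

params: Δt=0.21871 u=1.13618 d=0.88014 q=0.51107 e^(-rΔt)=0.98761
t_7 payoffs: 53.5816 36.0605 13.4424 0.0000 0.0000 0.0000 0.0000 0.0000
t_6: node(6,0) S=68.4305 payoff=45.3795 vs cont=44.0742 → 45.3795 [stop]  node(6,1) S=88.3376 payoff=25.4724 vs cont=24.1975 → 25.4724 [stop]  node(6,2) S=114.0358 payoff=0.0000 vs cont=6.4910 → 6.4910 [wait]  node(6,3) S=147.2100 payoff=0.0000 vs cont=0.0000 → 0.0000 [wait]  node(6,4) S=190.0348 payoff=0.0000 vs cont=0.0000 → 0.0000 [wait]  node(6,5) S=245.3178 payoff=0.0000 vs cont=0.0000 → 0.0000 [wait]  node(6,6) S=316.6832 payoff=0.0000 vs cont=0.0000 → 0.0000 [wait]  ⇒ S*(6)=88.3376
t_5: node(5,0) S=77.7495 payoff=36.0605 vs cont=34.7694 → 36.0605 [stop]  node(5,1) S=100.3676 payoff=13.4424 vs cont=15.5762 → 15.5762 [wait]  node(5,2) S=129.5655 payoff=0.0000 vs cont=3.1343 → 3.1343 [wait]  node(5,3) S=167.2574 payoff=0.0000 vs cont=0.0000 → 0.0000 [wait]  node(5,4) S=215.9142 payoff=0.0000 vs cont=0.0000 → 0.0000 [wait]  node(5,5) S=278.7257 payoff=0.0000 vs cont=0.0000 → 0.0000 [wait]  ⇒ S*(5)=77.7495
t_4: node(4,0) S=88.3376 payoff=25.4724 vs cont=25.2745 → 25.4724 [stop]  node(4,1) S=114.0358 payoff=0.0000 vs cont=9.1033 → 9.1033 [wait]  node(4,2) S=147.2100 payoff=0.0000 vs cont=1.5135 → 1.5135 [wait]  node(4,3) S=190.0348 payoff=0.0000 vs cont=0.0000 → 0.0000 [wait]  node(4,4) S=245.3178 payoff=0.0000 vs cont=0.0000 → 0.0000 [wait]  ⇒ S*(4)=88.3376
t_3: node(3,0) S=100.3676 payoff=13.4424 vs cont=16.8947 → 16.8947 [wait]  node(3,1) S=129.5655 payoff=0.0000 vs cont=5.1596 → 5.1596 [wait]  node(3,2) S=167.2574 payoff=0.0000 vs cont=0.7308 → 0.7308 [wait]  node(3,3) S=215.9142 payoff=0.0000 vs cont=0.0000 → 0.0000 [wait]  ⇒ S*(3)=-
t_2: node(2,0) S=114.0358 payoff=0.0000 vs cont=10.7623 → 10.7623 [wait]  node(2,1) S=147.2100 payoff=0.0000 vs cont=2.8603 → 2.8603 [wait]  node(2,2) S=190.0348 payoff=0.0000 vs cont=0.3529 → 0.3529 [wait]  ⇒ S*(2)=-
t_1: node(1,0) S=129.5655 payoff=0.0000 vs cont=6.6405 → 6.6405 [wait]  node(1,1) S=167.2574 payoff=0.0000 vs cont=1.5593 → 1.5593 [wait]  ⇒ S*(1)=-
t_0: node(0,0) S=147.2100 payoff=0.0000 vs cont=3.9936 → 3.9936 [wait]  ⇒ S*(0)=-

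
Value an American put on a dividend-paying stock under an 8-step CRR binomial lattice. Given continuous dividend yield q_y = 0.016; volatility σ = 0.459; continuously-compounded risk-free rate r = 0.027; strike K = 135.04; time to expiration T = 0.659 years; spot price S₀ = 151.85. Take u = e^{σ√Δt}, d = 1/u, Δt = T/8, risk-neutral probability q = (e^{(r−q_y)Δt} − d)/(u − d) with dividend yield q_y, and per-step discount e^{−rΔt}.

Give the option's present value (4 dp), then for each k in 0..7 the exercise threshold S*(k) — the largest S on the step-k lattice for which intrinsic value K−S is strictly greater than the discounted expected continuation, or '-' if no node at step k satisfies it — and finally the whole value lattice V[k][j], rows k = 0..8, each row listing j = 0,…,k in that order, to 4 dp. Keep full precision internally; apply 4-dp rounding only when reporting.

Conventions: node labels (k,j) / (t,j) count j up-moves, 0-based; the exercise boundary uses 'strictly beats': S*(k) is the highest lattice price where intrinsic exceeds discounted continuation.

Δt=0.08238, u=1.14081, d=0.87657, q=0.47054, disc=e^(-rΔt)=0.99778
k=8 terminal: V=max(K-S,0) → 82.1089 66.1531 45.3874 18.3620 0.0000 0.0000 0.0000 0.0000 0.0000
k=7: j=0 S=60.3843 intr=74.6557 cont=74.4353 V=74.6557[EX]; j=1 S=78.5868 intr=56.4532 cont=56.2567 V=56.4532[EX]; j=2 S=102.2765 intr=32.7635 cont=32.5982 V=32.7635[EX]; j=3 S=133.1073 intr=1.9327 cont=9.7003 V=9.7003[hold]; j=4 S=173.2319 intr=0.0000 cont=0.0000 V=0.0000[hold]; j=5 S=225.4518 intr=0.0000 cont=0.0000 V=0.0000[hold]; j=6 S=293.4133 intr=0.0000 cont=0.0000 V=0.0000[hold]; j=7 S=381.8614 intr=0.0000 cont=0.0000 V=0.0000[hold]  S*(7)=102.2765
k=6: j=0 S=68.8869 intr=66.1531 cont=65.9438 V=66.1531[EX]; j=1 S=89.6526 intr=45.3874 cont=45.2055 V=45.3874[EX]; j=2 S=116.6780 intr=18.3620 cont=21.8626 V=21.8626[hold]; j=3 S=151.8500 intr=0.0000 cont=5.1245 V=5.1245[hold]; j=4 S=197.6245 intr=0.0000 cont=0.0000 V=0.0000[hold]; j=5 S=257.1975 intr=0.0000 cont=0.0000 V=0.0000[hold]; j=6 S=334.7286 intr=0.0000 cont=0.0000 V=0.0000[hold]  S*(6)=89.6526
k=5: j=0 S=78.5868 intr=56.4532 cont=56.2567 V=56.4532[EX]; j=1 S=102.2765 intr=32.7635 cont=34.2417 V=34.2417[hold]; j=2 S=133.1073 intr=1.9327 cont=13.9555 V=13.9555[hold]; j=3 S=173.2319 intr=0.0000 cont=2.7072 V=2.7072[hold]; j=4 S=225.4518 intr=0.0000 cont=0.0000 V=0.0000[hold]; j=5 S=293.4133 intr=0.0000 cont=0.0000 V=0.0000[hold]  S*(5)=78.5868
k=4: j=0 S=89.6526 intr=45.3874 cont=45.8995 V=45.8995[hold]; j=1 S=116.6780 intr=18.3620 cont=24.6413 V=24.6413[hold]; j=2 S=151.8500 intr=0.0000 cont=8.6434 V=8.6434[hold]; j=3 S=197.6245 intr=0.0000 cont=1.4301 V=1.4301[hold]; j=4 S=257.1975 intr=0.0000 cont=0.0000 V=0.0000[hold]  S*(4)=-
k=3: j=0 S=102.2765 intr=32.7635 cont=35.8168 V=35.8168[hold]; j=1 S=133.1073 intr=1.9327 cont=17.0756 V=17.0756[hold]; j=2 S=173.2319 intr=0.0000 cont=5.2376 V=5.2376[hold]; j=3 S=225.4518 intr=0.0000 cont=0.7555 V=0.7555[hold]  S*(3)=-
k=2: j=0 S=116.6780 intr=18.3620 cont=26.9383 V=26.9383[hold]; j=1 S=151.8500 intr=0.0000 cont=11.4797 V=11.4797[hold]; j=2 S=197.6245 intr=0.0000 cont=3.1216 V=3.1216[hold]  S*(2)=-
k=1: j=0 S=133.1073 intr=1.9327 cont=19.6207 V=19.6207[hold]; j=1 S=173.2319 intr=0.0000 cont=7.5301 V=7.5301[hold]  S*(1)=-
k=0: j=0 S=151.8500 intr=0.0000 cont=13.9006 V=13.9006[hold]  S*(0)=-

price = 13.9006
boundary = - - - - - 78.5868 89.6526 102.2765
tree:
13.9006
19.6207 7.5301
26.9383 11.4797 3.1216
35.8168 17.0756 5.2376 0.7555
45.8995 24.6413 8.6434 1.4301 0.0000
56.4532 34.2417 13.9555 2.7072 0.0000 0.0000
66.1531 45.3874 21.8626 5.1245 0.0000 0.0000 0.0000
74.6557 56.4532 32.7635 9.7003 0.0000 0.0000 0.0000 0.0000
82.1089 66.1531 45.3874 18.3620 0.0000 0.0000 0.0000 0.0000 0.0000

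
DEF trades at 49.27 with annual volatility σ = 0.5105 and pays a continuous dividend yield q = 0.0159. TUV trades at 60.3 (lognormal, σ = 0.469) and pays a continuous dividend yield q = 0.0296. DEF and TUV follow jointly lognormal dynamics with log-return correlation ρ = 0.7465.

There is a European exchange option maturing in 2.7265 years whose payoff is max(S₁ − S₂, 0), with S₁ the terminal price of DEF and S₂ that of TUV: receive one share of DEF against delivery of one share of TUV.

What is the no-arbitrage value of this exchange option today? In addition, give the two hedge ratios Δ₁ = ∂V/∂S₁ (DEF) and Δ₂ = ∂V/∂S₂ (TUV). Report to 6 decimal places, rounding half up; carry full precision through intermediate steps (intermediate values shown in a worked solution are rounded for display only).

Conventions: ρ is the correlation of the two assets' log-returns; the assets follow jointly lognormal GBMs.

exchange price = 7.949886
Δ1 = 0.480875
Δ2 = -0.261075

σ_eff = √(σ₁² + σ₂² − 2ρσ₁σ₂) = √(0.5105² + 0.469² − 2·0.7465·0.5105·0.469) = 0.350871
d₁ = (ln(S₁/S₂) + (q₂ − q₁ + σ_eff²/2)T) / (σ_eff√T) = (ln(49.27/60.3) + (0.0296 − 0.0159 + 0.061555)·2.7265) / 0.579362 = 0.005466
d₂ = d₁ − σ_eff√T = 0.005466 − 0.579362 = -0.573897
N(d₁) = 0.502181,  N(d₂) = 0.283019
V = S₁·e^{−q₁T}·N(d₁) − S₂·e^{−q₂T}·N(d₂) = 23.692734 − 15.742848 = 7.949886
Key observation: r never enters — measured in units of TUV, the claim is a call on S₁/S₂ struck at 1, so only the dividend yields and σ_eff matter.
Δ₁ = e^{−q₁T}·N(d₁) = 0.480875;  Δ₂ = −e^{−q₂T}·N(d₂) = -0.261075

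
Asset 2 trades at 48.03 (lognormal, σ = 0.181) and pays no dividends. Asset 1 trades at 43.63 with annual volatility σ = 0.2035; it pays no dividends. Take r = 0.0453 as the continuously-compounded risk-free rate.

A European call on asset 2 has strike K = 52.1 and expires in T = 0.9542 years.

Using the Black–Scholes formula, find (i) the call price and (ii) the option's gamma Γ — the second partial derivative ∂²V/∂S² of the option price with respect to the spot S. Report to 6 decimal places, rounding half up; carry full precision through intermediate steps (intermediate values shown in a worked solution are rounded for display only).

price = 2.595779
Γ = 0.046600

σ√T = 0.181·√0.9542 = 0.176807
d₁ = (ln(S/K) + (r+σ²/2)T) / (σ√T) = (ln(48.03/52.1) + (0.0453+0.181²/2)·0.9542) / 0.176807 = (-0.081339 + 0.058856) / 0.176807 = -0.127165
d₂ = d₁ − σ√T = -0.127165 − 0.176807 = -0.303972
e^{−rT} = 0.957696
N(d₁) = 0.449405,  N(d₂) = 0.380575
Call price V = S·N(d₁) − K·e^{−rT}·N(d₂) = 21.584918 − 18.989138 = 2.595779
φ(d₁) = (1/√(2π))·e^{−d₁²/2} = 0.395730
Γ = φ(d₁) / (S·σ·√T) = 0.046600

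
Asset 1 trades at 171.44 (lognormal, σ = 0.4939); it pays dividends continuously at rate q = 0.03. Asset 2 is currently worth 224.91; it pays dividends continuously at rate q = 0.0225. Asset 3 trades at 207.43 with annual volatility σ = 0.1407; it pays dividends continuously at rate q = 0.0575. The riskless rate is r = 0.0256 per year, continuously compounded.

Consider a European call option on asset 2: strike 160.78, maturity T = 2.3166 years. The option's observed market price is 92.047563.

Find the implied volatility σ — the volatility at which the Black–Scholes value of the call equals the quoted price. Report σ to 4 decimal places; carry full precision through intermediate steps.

At σ = 0.5205 the Black–Scholes value reproduces the quote:
σ√T = 0.5205·√2.3166 = 0.792221
d₁ = (ln(S/K) + (r−q+σ²/2)T) / (σ√T) = (ln(224.91/160.78) + (0.0256−0.0225+0.5205²/2)·2.3166) / 0.792221 = (0.335663 + 0.320988) / 0.792221 = 0.828875
d₂ = d₁ − σ√T = 0.828875 − 0.792221 = 0.036654
e^{−rT} = 0.942419
e^{−qT} = 0.949212
N(d₁) = 0.796412,  N(d₂) = 0.514619
V = S·e^{−qT}·N(d₁) − K·e^{−rT}·N(d₂) = 170.023826 − 77.976263 = 92.047563 (matching the quote); vega is positive throughout, so no other σ reproduces this price

sigma = 0.5205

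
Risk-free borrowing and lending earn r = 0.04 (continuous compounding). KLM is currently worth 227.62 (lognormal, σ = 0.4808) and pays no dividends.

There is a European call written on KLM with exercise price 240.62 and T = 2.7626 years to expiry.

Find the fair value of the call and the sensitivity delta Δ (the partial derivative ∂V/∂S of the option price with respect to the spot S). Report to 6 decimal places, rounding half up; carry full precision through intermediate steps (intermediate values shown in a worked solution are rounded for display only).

σ√T = 0.4808·√2.7626 = 0.799141
d₁ = (ln(S/K) + (r+σ²/2)T) / (σ√T) = (ln(227.62/240.62) + (0.04+0.4808²/2)·2.7626) / 0.799141 = (-0.055541 + 0.429817) / 0.799141 = 0.468348
d₂ = d₁ − σ√T = 0.468348 − 0.799141 = -0.330793
e^{−rT} = 0.895383
N(d₁) = 0.680232,  N(d₂) = 0.370400
Call price V = S·N(d₁) − K·e^{−rT}·N(d₂) = 154.834412 − 79.801627 = 75.032785
Δ = N(d₁) = 0.680232

price = 75.032785
Δ = 0.680232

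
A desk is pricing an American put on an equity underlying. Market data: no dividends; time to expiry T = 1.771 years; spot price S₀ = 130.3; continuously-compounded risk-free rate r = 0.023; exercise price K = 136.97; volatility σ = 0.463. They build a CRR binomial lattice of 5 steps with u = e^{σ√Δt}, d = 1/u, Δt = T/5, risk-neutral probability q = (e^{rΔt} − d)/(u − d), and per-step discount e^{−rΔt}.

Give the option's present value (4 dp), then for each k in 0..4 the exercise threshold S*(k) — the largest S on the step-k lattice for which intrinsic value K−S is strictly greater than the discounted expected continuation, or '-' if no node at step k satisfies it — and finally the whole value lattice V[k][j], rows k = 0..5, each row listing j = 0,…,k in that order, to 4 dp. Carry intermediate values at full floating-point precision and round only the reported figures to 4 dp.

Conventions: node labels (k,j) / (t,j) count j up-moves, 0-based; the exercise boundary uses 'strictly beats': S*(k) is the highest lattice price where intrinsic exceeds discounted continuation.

price = 34.2830
boundary = - - - 57.0074 75.0934
tree:
34.2830
47.4011 18.6299
63.0612 28.8337 6.3070
79.9626 43.2402 11.4818 0.0000
93.6927 61.8766 20.9025 0.0000 0.0000
104.1160 79.9626 38.0525 0.0000 0.0000 0.0000

params: Δt=0.35420 u=1.31726 d=0.75915 q=0.44620 e^(-rΔt)=0.99189
t_5 payoffs: 104.1160 79.9626 38.0525 0.0000 0.0000 0.0000
t_4: node(4,0) S=43.2773 payoff=93.6927 vs cont=92.5814 → 93.6927 [stop]  node(4,1) S=75.0934 payoff=61.8766 vs cont=60.7652 → 61.8766 [stop]  node(4,2) S=130.3000 payoff=6.6700 vs cont=20.9025 → 20.9025 [wait]  node(4,3) S=226.0928 payoff=0.0000 vs cont=0.0000 → 0.0000 [wait]  node(4,4) S=392.3098 payoff=0.0000 vs cont=0.0000 → 0.0000 [wait]  ⇒ S*(4)=75.0934
t_3: node(3,0) S=57.0074 payoff=79.9626 vs cont=78.8513 → 79.9626 [stop]  node(3,1) S=98.9175 payoff=38.0525 vs cont=43.2402 → 43.2402 [wait]  node(3,2) S=171.6389 payoff=0.0000 vs cont=11.4818 → 11.4818 [wait]  node(3,3) S=297.8228 payoff=0.0000 vs cont=0.0000 → 0.0000 [wait]  ⇒ S*(3)=57.0074
t_2: node(2,0) S=75.0934 payoff=61.8766 vs cont=63.0612 → 63.0612 [wait]  node(2,1) S=130.3000 payoff=6.6700 vs cont=28.8337 → 28.8337 [wait]  node(2,2) S=226.0928 payoff=0.0000 vs cont=6.3070 → 6.3070 [wait]  ⇒ S*(2)=-
t_1: node(1,0) S=98.9175 payoff=38.0525 vs cont=47.4011 → 47.4011 [wait]  node(1,1) S=171.6389 payoff=0.0000 vs cont=18.6299 → 18.6299 [wait]  ⇒ S*(1)=-
t_0: node(0,0) S=130.3000 payoff=6.6700 vs cont=34.2830 → 34.2830 [wait]  ⇒ S*(0)=-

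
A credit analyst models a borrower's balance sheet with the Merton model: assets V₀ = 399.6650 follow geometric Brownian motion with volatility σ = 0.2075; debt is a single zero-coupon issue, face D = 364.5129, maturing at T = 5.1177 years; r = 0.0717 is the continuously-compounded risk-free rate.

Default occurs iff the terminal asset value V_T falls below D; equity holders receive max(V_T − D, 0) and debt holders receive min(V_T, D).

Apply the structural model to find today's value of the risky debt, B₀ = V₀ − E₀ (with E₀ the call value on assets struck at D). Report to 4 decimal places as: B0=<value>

B0=239.8172

Apply the equity-as-call identities (strike 364.5129, horizon 5.1177 years):
d₁ = [ln(V₀/D) + (r + σ²/2)T] / (σ√T)
   = [ln(399.6650/364.5129) + (0.0717 + 0.5·0.2075²)·5.1177] / (0.2075·√5.1177)
   = [0.092065 + 0.477114] / 0.469413 = 1.212531
d₂ = d₁ − σ√T = 1.212531 − 0.469413 = 0.743118
N(d₁) = 0.887345,  N(d₂) = 0.771295,  e^(−rT) = 0.692852
E₀ = V₀·N(d₁) − D·e^(−rT)·N(d₂)
   = 399.6650·0.887345 − 364.5129·0.692852·0.771295 = 159.847764
B₀ = V₀ − E₀ = 399.6650 − 159.847764 = 239.817236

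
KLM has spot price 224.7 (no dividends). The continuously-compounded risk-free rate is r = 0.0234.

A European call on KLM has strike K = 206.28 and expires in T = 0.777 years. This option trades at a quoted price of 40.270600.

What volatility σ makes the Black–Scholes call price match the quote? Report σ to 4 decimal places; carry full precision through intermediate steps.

sigma = 0.3722

At σ = 0.3722 the Black–Scholes value reproduces the quote:
σ√T = 0.3722·√0.777 = 0.328085
d₁ = (ln(S/K) + (r+σ²/2)T) / (σ√T) = (ln(224.7/206.28) + (0.0234+0.3722²/2)·0.777) / 0.328085 = (0.085532 + 0.072002) / 0.328085 = 0.480160
d₂ = d₁ − σ√T = 0.480160 − 0.328085 = 0.152075
e^{−rT} = 0.981982
N(d₁) = 0.684443,  N(d₂) = 0.560436
V = S·N(d₁) − K·e^{−rT}·N(d₂) = 153.794394 − 113.523795 = 40.270600 (the quoted price), and the Black–Scholes price is strictly increasing in σ, so σ is unique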